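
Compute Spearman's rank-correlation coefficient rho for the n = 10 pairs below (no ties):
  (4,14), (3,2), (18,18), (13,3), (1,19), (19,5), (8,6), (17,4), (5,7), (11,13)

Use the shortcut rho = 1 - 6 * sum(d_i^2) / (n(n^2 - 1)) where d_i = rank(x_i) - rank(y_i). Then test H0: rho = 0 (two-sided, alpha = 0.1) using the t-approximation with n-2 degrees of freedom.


Step 1: Rank x and y separately (midranks; no ties here).
rank(x): 4->3, 3->2, 18->9, 13->7, 1->1, 19->10, 8->5, 17->8, 5->4, 11->6
rank(y): 14->8, 2->1, 18->9, 3->2, 19->10, 5->4, 6->5, 4->3, 7->6, 13->7
Step 2: d_i = R_x(i) - R_y(i); compute d_i^2.
  (3-8)^2=25, (2-1)^2=1, (9-9)^2=0, (7-2)^2=25, (1-10)^2=81, (10-4)^2=36, (5-5)^2=0, (8-3)^2=25, (4-6)^2=4, (6-7)^2=1
sum(d^2) = 198.
Step 3: rho = 1 - 6*198 / (10*(10^2 - 1)) = 1 - 1188/990 = -0.200000.
Step 4: Under H0, t = rho * sqrt((n-2)/(1-rho^2)) = -0.5774 ~ t(8).
Step 5: Two-sided p-value from the t-distribution with 8 df = 0.579584.
Step 6: alpha = 0.1. fail to reject H0.

rho = -0.2000, p = 0.579584, fail to reject H0 at alpha = 0.1.


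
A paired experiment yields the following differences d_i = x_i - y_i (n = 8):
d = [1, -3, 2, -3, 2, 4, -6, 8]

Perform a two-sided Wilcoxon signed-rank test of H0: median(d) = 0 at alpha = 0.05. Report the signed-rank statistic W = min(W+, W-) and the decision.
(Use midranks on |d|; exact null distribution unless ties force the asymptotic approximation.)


Step 1: Drop any zero differences (none here) and take |d_i|.
|d| = [1, 3, 2, 3, 2, 4, 6, 8]
Step 2: Midrank |d_i| (ties get averaged ranks).
ranks: |1|->1, |3|->4.5, |2|->2.5, |3|->4.5, |2|->2.5, |4|->6, |6|->7, |8|->8
Step 3: Attach original signs; sum ranks with positive sign and with negative sign.
W+ = 1 + 2.5 + 2.5 + 6 + 8 = 20
W- = 4.5 + 4.5 + 7 = 16
(Check: W+ + W- = 36 should equal n(n+1)/2 = 36.)
Step 4: Test statistic W = min(W+, W-) = 16.
Step 5: Ties in |d|, so use the tie-corrected normal approximation.
        E[W] = n(n+1)/4 = 8*9/4 = 18.
        Tie groups: |d|=2 (t=2), |d|=3 (t=2); sum(t^3 - t) = 12.
        Var[W] = n(n+1)(2n+1)/24 - sum(t^3-t)/48 = 1224/24 - 12/48 = 50.75.
        z = (W - E[W]) / sqrt(Var[W]) = (16 - 18) / 7.1239 = -0.2807.
        Two-sided p = 2*Phi(z) = 0.778906.
Step 6: alpha = 0.05. fail to reject H0.

W+ = 20, W- = 16, W = min = 16, p = 0.778906, fail to reject H0.


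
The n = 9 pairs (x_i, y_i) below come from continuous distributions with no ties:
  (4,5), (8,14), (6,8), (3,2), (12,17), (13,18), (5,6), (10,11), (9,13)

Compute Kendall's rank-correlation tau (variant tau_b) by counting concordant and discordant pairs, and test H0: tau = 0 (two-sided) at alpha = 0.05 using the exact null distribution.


Step 1: Enumerate the 36 unordered pairs (i,j) with i<j and classify each by sign(x_j-x_i) * sign(y_j-y_i).
  (1,2):dx=+4,dy=+9->C; (1,3):dx=+2,dy=+3->C; (1,4):dx=-1,dy=-3->C; (1,5):dx=+8,dy=+12->C
  (1,6):dx=+9,dy=+13->C; (1,7):dx=+1,dy=+1->C; (1,8):dx=+6,dy=+6->C; (1,9):dx=+5,dy=+8->C
  (2,3):dx=-2,dy=-6->C; (2,4):dx=-5,dy=-12->C; (2,5):dx=+4,dy=+3->C; (2,6):dx=+5,dy=+4->C
  (2,7):dx=-3,dy=-8->C; (2,8):dx=+2,dy=-3->D; (2,9):dx=+1,dy=-1->D; (3,4):dx=-3,dy=-6->C
  (3,5):dx=+6,dy=+9->C; (3,6):dx=+7,dy=+10->C; (3,7):dx=-1,dy=-2->C; (3,8):dx=+4,dy=+3->C
  (3,9):dx=+3,dy=+5->C; (4,5):dx=+9,dy=+15->C; (4,6):dx=+10,dy=+16->C; (4,7):dx=+2,dy=+4->C
  (4,8):dx=+7,dy=+9->C; (4,9):dx=+6,dy=+11->C; (5,6):dx=+1,dy=+1->C; (5,7):dx=-7,dy=-11->C
  (5,8):dx=-2,dy=-6->C; (5,9):dx=-3,dy=-4->C; (6,7):dx=-8,dy=-12->C; (6,8):dx=-3,dy=-7->C
  (6,9):dx=-4,dy=-5->C; (7,8):dx=+5,dy=+5->C; (7,9):dx=+4,dy=+7->C; (8,9):dx=-1,dy=+2->D
Step 2: C = 33, D = 3, total pairs = 36.
Step 3: tau = (C - D)/(n(n-1)/2) = (33 - 3)/36 = 0.833333.
Step 4: Exact two-sided p-value (enumerate n! = 362880 permutations of y under H0): p = 0.000854.
Step 5: alpha = 0.05. reject H0.

tau_b = 0.8333 (C=33, D=3), p = 0.000854, reject H0.


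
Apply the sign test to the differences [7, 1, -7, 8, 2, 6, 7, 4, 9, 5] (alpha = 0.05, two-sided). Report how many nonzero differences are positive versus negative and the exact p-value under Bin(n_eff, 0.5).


Step 1: Discard zero differences. Original n = 10; n_eff = number of nonzero differences = 10.
Nonzero differences (with sign): +7, +1, -7, +8, +2, +6, +7, +4, +9, +5
Step 2: Count signs: positive = 9, negative = 1.
Step 3: Under H0: P(positive) = 0.5, so the number of positives S ~ Bin(10, 0.5).
Step 4: Two-sided exact p-value = sum of Bin(10,0.5) probabilities at or below the observed probability = 0.021484.
Step 5: alpha = 0.05. reject H0.

n_eff = 10, pos = 9, neg = 1, p = 0.021484, reject H0.


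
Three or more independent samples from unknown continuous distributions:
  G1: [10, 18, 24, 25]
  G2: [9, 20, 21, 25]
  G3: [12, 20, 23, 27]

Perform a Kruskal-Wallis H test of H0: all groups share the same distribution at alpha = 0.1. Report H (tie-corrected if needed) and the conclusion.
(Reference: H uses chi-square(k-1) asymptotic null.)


Step 1: Combine all N = 12 observations and assign midranks.
sorted (value, group, rank): (9,G2,1), (10,G1,2), (12,G3,3), (18,G1,4), (20,G2,5.5), (20,G3,5.5), (21,G2,7), (23,G3,8), (24,G1,9), (25,G1,10.5), (25,G2,10.5), (27,G3,12)
Step 2: Sum ranks within each group.
R_1 = 25.5 (n_1 = 4)
R_2 = 24 (n_2 = 4)
R_3 = 28.5 (n_3 = 4)
Step 3: H = 12/(N(N+1)) * sum(R_i^2/n_i) - 3(N+1)
     = 12/(12*13) * (25.5^2/4 + 24^2/4 + 28.5^2/4) - 3*13
     = 0.076923 * 509.625 - 39
     = 0.201923.
Step 4: Ties present; correction factor C = 1 - 12/(12^3 - 12) = 0.993007. Corrected H = 0.201923 / 0.993007 = 0.203345.
Step 5: Under H0, H ~ chi^2(2); p-value = 0.903325.
Step 6: alpha = 0.1. fail to reject H0.

H = 0.2033, df = 2, p = 0.903325, fail to reject H0.


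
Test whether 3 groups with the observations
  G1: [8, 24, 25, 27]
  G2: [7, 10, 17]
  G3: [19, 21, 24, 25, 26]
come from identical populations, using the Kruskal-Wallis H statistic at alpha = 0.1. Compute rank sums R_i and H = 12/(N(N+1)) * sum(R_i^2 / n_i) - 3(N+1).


Step 1: Combine all N = 12 observations and assign midranks.
sorted (value, group, rank): (7,G2,1), (8,G1,2), (10,G2,3), (17,G2,4), (19,G3,5), (21,G3,6), (24,G1,7.5), (24,G3,7.5), (25,G1,9.5), (25,G3,9.5), (26,G3,11), (27,G1,12)
Step 2: Sum ranks within each group.
R_1 = 31 (n_1 = 4)
R_2 = 8 (n_2 = 3)
R_3 = 39 (n_3 = 5)
Step 3: H = 12/(N(N+1)) * sum(R_i^2/n_i) - 3(N+1)
     = 12/(12*13) * (31^2/4 + 8^2/3 + 39^2/5) - 3*13
     = 0.076923 * 565.783 - 39
     = 4.521795.
Step 4: Ties present; correction factor C = 1 - 12/(12^3 - 12) = 0.993007. Corrected H = 4.521795 / 0.993007 = 4.553638.
Step 5: Under H0, H ~ chi^2(2); p-value = 0.102610.
Step 6: alpha = 0.1. fail to reject H0.

H = 4.5536, df = 2, p = 0.102610, fail to reject H0.


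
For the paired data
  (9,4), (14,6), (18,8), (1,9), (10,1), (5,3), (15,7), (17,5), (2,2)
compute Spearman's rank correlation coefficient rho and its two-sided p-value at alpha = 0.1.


Step 1: Rank x and y separately (midranks; no ties here).
rank(x): 9->4, 14->6, 18->9, 1->1, 10->5, 5->3, 15->7, 17->8, 2->2
rank(y): 4->4, 6->6, 8->8, 9->9, 1->1, 3->3, 7->7, 5->5, 2->2
Step 2: d_i = R_x(i) - R_y(i); compute d_i^2.
  (4-4)^2=0, (6-6)^2=0, (9-8)^2=1, (1-9)^2=64, (5-1)^2=16, (3-3)^2=0, (7-7)^2=0, (8-5)^2=9, (2-2)^2=0
sum(d^2) = 90.
Step 3: rho = 1 - 6*90 / (9*(9^2 - 1)) = 1 - 540/720 = 0.250000.
Step 4: Under H0, t = rho * sqrt((n-2)/(1-rho^2)) = 0.6831 ~ t(7).
Step 5: Two-sided p-value from the t-distribution with 7 df = 0.516490.
Step 6: alpha = 0.1. fail to reject H0.

rho = 0.2500, p = 0.516490, fail to reject H0 at alpha = 0.1.


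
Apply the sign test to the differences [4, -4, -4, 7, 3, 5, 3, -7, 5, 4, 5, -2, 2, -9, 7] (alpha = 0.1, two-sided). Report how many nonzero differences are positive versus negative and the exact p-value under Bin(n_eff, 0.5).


Step 1: Discard zero differences. Original n = 15; n_eff = number of nonzero differences = 15.
Nonzero differences (with sign): +4, -4, -4, +7, +3, +5, +3, -7, +5, +4, +5, -2, +2, -9, +7
Step 2: Count signs: positive = 10, negative = 5.
Step 3: Under H0: P(positive) = 0.5, so the number of positives S ~ Bin(15, 0.5).
Step 4: Two-sided exact p-value = sum of Bin(15,0.5) probabilities at or below the observed probability = 0.301758.
Step 5: alpha = 0.1. fail to reject H0.

n_eff = 15, pos = 10, neg = 5, p = 0.301758, fail to reject H0.


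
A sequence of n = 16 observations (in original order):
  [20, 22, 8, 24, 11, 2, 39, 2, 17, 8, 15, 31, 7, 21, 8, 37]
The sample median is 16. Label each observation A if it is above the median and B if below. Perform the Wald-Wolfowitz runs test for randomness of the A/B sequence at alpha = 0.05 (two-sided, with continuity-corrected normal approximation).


Step 1: Compute median = 16; label A = above, B = below.
Labels in order: AABABBABABBABABA  (n_A = 8, n_B = 8)
Step 2: Count runs R = 13.
Step 3: Under H0 (random ordering), E[R] = 2*n_A*n_B/(n_A+n_B) + 1 = 2*8*8/16 + 1 = 9.0000.
        Var[R] = 2*n_A*n_B*(2*n_A*n_B - n_A - n_B) / ((n_A+n_B)^2 * (n_A+n_B-1)) = 14336/3840 = 3.7333.
        SD[R] = 1.9322.
Step 4: Continuity-corrected z = (R - 0.5 - E[R]) / SD[R] = (13 - 0.5 - 9.0000) / 1.9322 = 1.8114.
Step 5: Two-sided p-value via normal approximation = 2*(1 - Phi(|z|)) = 0.070076.
Step 6: alpha = 0.05. fail to reject H0.

R = 13, z = 1.8114, p = 0.070076, fail to reject H0.


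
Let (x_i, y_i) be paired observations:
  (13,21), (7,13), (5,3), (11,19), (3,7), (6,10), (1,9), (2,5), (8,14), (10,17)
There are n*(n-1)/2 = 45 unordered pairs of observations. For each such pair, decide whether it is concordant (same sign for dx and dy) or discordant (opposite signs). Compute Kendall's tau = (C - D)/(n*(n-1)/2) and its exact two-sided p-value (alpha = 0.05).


Step 1: Enumerate the 45 unordered pairs (i,j) with i<j and classify each by sign(x_j-x_i) * sign(y_j-y_i).
  (1,2):dx=-6,dy=-8->C; (1,3):dx=-8,dy=-18->C; (1,4):dx=-2,dy=-2->C; (1,5):dx=-10,dy=-14->C
  (1,6):dx=-7,dy=-11->C; (1,7):dx=-12,dy=-12->C; (1,8):dx=-11,dy=-16->C; (1,9):dx=-5,dy=-7->C
  (1,10):dx=-3,dy=-4->C; (2,3):dx=-2,dy=-10->C; (2,4):dx=+4,dy=+6->C; (2,5):dx=-4,dy=-6->C
  (2,6):dx=-1,dy=-3->C; (2,7):dx=-6,dy=-4->C; (2,8):dx=-5,dy=-8->C; (2,9):dx=+1,dy=+1->C
  (2,10):dx=+3,dy=+4->C; (3,4):dx=+6,dy=+16->C; (3,5):dx=-2,dy=+4->D; (3,6):dx=+1,dy=+7->C
  (3,7):dx=-4,dy=+6->D; (3,8):dx=-3,dy=+2->D; (3,9):dx=+3,dy=+11->C; (3,10):dx=+5,dy=+14->C
  (4,5):dx=-8,dy=-12->C; (4,6):dx=-5,dy=-9->C; (4,7):dx=-10,dy=-10->C; (4,8):dx=-9,dy=-14->C
  (4,9):dx=-3,dy=-5->C; (4,10):dx=-1,dy=-2->C; (5,6):dx=+3,dy=+3->C; (5,7):dx=-2,dy=+2->D
  (5,8):dx=-1,dy=-2->C; (5,9):dx=+5,dy=+7->C; (5,10):dx=+7,dy=+10->C; (6,7):dx=-5,dy=-1->C
  (6,8):dx=-4,dy=-5->C; (6,9):dx=+2,dy=+4->C; (6,10):dx=+4,dy=+7->C; (7,8):dx=+1,dy=-4->D
  (7,9):dx=+7,dy=+5->C; (7,10):dx=+9,dy=+8->C; (8,9):dx=+6,dy=+9->C; (8,10):dx=+8,dy=+12->C
  (9,10):dx=+2,dy=+3->C
Step 2: C = 40, D = 5, total pairs = 45.
Step 3: tau = (C - D)/(n(n-1)/2) = (40 - 5)/45 = 0.777778.
Step 4: Exact two-sided p-value (enumerate n! = 3628800 permutations of y under H0): p = 0.000946.
Step 5: alpha = 0.05. reject H0.

tau_b = 0.7778 (C=40, D=5), p = 0.000946, reject H0.


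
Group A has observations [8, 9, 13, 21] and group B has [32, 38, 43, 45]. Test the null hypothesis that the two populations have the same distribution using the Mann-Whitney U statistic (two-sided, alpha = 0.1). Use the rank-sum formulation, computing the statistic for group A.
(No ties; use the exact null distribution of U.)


Step 1: Combine and sort all 8 observations; assign midranks.
sorted (value, group): (8,X), (9,X), (13,X), (21,X), (32,Y), (38,Y), (43,Y), (45,Y)
ranks: 8->1, 9->2, 13->3, 21->4, 32->5, 38->6, 43->7, 45->8
Step 2: Rank sum for X: R1 = 1 + 2 + 3 + 4 = 10.
Step 3: U_X = R1 - n1(n1+1)/2 = 10 - 4*5/2 = 10 - 10 = 0.
       U_Y = n1*n2 - U_X = 16 - 0 = 16.
Step 4: No ties, so the exact null distribution of U (based on enumerating the C(8,4) = 70 equally likely rank assignments) gives the two-sided p-value.
Step 5: p-value = 0.028571; compare to alpha = 0.1. reject H0.

U_X = 0, p = 0.028571, reject H0 at alpha = 0.1.


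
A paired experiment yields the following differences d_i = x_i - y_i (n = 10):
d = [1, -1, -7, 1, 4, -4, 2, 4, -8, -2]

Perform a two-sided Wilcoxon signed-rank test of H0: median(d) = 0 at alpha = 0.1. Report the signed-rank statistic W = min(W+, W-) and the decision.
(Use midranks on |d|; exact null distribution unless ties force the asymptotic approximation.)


Step 1: Drop any zero differences (none here) and take |d_i|.
|d| = [1, 1, 7, 1, 4, 4, 2, 4, 8, 2]
Step 2: Midrank |d_i| (ties get averaged ranks).
ranks: |1|->2, |1|->2, |7|->9, |1|->2, |4|->7, |4|->7, |2|->4.5, |4|->7, |8|->10, |2|->4.5
Step 3: Attach original signs; sum ranks with positive sign and with negative sign.
W+ = 2 + 2 + 7 + 4.5 + 7 = 22.5
W- = 2 + 9 + 7 + 10 + 4.5 = 32.5
(Check: W+ + W- = 55 should equal n(n+1)/2 = 55.)
Step 4: Test statistic W = min(W+, W-) = 22.5.
Step 5: Ties in |d|, so use the tie-corrected normal approximation.
        E[W] = n(n+1)/4 = 10*11/4 = 27.5.
        Tie groups: |d|=1 (t=3), |d|=2 (t=2), |d|=4 (t=3); sum(t^3 - t) = 54.
        Var[W] = n(n+1)(2n+1)/24 - sum(t^3-t)/48 = 2310/24 - 54/48 = 95.125.
        z = (W - E[W]) / sqrt(Var[W]) = (22.5 - 27.5) / 9.7532 = -0.5127.
        Two-sided p = 2*Phi(z) = 0.608195.
Step 6: alpha = 0.1. fail to reject H0.

W+ = 22.5, W- = 32.5, W = min = 22.5, p = 0.608195, fail to reject H0.


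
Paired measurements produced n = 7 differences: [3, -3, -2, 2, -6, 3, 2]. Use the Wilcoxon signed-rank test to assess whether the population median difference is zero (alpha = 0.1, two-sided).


Step 1: Drop any zero differences (none here) and take |d_i|.
|d| = [3, 3, 2, 2, 6, 3, 2]
Step 2: Midrank |d_i| (ties get averaged ranks).
ranks: |3|->5, |3|->5, |2|->2, |2|->2, |6|->7, |3|->5, |2|->2
Step 3: Attach original signs; sum ranks with positive sign and with negative sign.
W+ = 5 + 2 + 5 + 2 = 14
W- = 5 + 2 + 7 = 14
(Check: W+ + W- = 28 should equal n(n+1)/2 = 28.)
Step 4: Test statistic W = min(W+, W-) = 14.
Step 5: Ties in |d|, so use the tie-corrected normal approximation.
        E[W] = n(n+1)/4 = 7*8/4 = 14.
        Tie groups: |d|=2 (t=3), |d|=3 (t=3); sum(t^3 - t) = 48.
        Var[W] = n(n+1)(2n+1)/24 - sum(t^3-t)/48 = 840/24 - 48/48 = 34.
        z = (W - E[W]) / sqrt(Var[W]) = (14 - 14) / 5.8310 = 0.0000.
        Two-sided p = 2*Phi(z) = 1.000000.
Step 6: alpha = 0.1. fail to reject H0.

W+ = 14, W- = 14, W = min = 14, p = 1.000000, fail to reject H0.


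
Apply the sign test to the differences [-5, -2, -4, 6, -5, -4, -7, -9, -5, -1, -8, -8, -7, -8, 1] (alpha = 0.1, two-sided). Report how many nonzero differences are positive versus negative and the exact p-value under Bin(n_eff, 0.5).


Step 1: Discard zero differences. Original n = 15; n_eff = number of nonzero differences = 15.
Nonzero differences (with sign): -5, -2, -4, +6, -5, -4, -7, -9, -5, -1, -8, -8, -7, -8, +1
Step 2: Count signs: positive = 2, negative = 13.
Step 3: Under H0: P(positive) = 0.5, so the number of positives S ~ Bin(15, 0.5).
Step 4: Two-sided exact p-value = sum of Bin(15,0.5) probabilities at or below the observed probability = 0.007385.
Step 5: alpha = 0.1. reject H0.

n_eff = 15, pos = 2, neg = 13, p = 0.007385, reject H0.


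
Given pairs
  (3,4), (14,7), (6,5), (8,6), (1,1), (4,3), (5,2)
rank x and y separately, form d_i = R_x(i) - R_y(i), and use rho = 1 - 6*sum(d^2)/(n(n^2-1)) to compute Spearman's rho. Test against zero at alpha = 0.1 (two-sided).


Step 1: Rank x and y separately (midranks; no ties here).
rank(x): 3->2, 14->7, 6->5, 8->6, 1->1, 4->3, 5->4
rank(y): 4->4, 7->7, 5->5, 6->6, 1->1, 3->3, 2->2
Step 2: d_i = R_x(i) - R_y(i); compute d_i^2.
  (2-4)^2=4, (7-7)^2=0, (5-5)^2=0, (6-6)^2=0, (1-1)^2=0, (3-3)^2=0, (4-2)^2=4
sum(d^2) = 8.
Step 3: rho = 1 - 6*8 / (7*(7^2 - 1)) = 1 - 48/336 = 0.857143.
Step 4: Under H0, t = rho * sqrt((n-2)/(1-rho^2)) = 3.7210 ~ t(5).
Step 5: Two-sided p-value from the t-distribution with 5 df = 0.013697.
Step 6: alpha = 0.1. reject H0.

rho = 0.8571, p = 0.013697, reject H0 at alpha = 0.1.


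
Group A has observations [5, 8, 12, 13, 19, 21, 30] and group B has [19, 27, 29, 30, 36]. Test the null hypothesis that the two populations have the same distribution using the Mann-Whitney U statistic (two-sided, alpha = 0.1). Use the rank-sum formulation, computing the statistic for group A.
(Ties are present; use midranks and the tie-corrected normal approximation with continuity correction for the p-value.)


Step 1: Combine and sort all 12 observations; assign midranks.
sorted (value, group): (5,X), (8,X), (12,X), (13,X), (19,X), (19,Y), (21,X), (27,Y), (29,Y), (30,X), (30,Y), (36,Y)
ranks: 5->1, 8->2, 12->3, 13->4, 19->5.5, 19->5.5, 21->7, 27->8, 29->9, 30->10.5, 30->10.5, 36->12
Step 2: Rank sum for X: R1 = 1 + 2 + 3 + 4 + 5.5 + 7 + 10.5 = 33.
Step 3: U_X = R1 - n1(n1+1)/2 = 33 - 7*8/2 = 33 - 28 = 5.
       U_Y = n1*n2 - U_X = 35 - 5 = 30.
Step 4: Ties are present, so use the tie-corrected normal approximation (with continuity correction) for the p-value.
Step 5: p-value = 0.050507; compare to alpha = 0.1. reject H0.

U_X = 5, p = 0.050507, reject H0 at alpha = 0.1.


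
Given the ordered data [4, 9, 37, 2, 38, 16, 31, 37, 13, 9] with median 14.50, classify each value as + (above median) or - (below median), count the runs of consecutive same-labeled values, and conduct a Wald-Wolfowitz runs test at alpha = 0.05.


Step 1: Compute median = 14.50; label A = above, B = below.
Labels in order: BBABAAAABB  (n_A = 5, n_B = 5)
Step 2: Count runs R = 5.
Step 3: Under H0 (random ordering), E[R] = 2*n_A*n_B/(n_A+n_B) + 1 = 2*5*5/10 + 1 = 6.0000.
        Var[R] = 2*n_A*n_B*(2*n_A*n_B - n_A - n_B) / ((n_A+n_B)^2 * (n_A+n_B-1)) = 2000/900 = 2.2222.
        SD[R] = 1.4907.
Step 4: Continuity-corrected z = (R + 0.5 - E[R]) / SD[R] = (5 + 0.5 - 6.0000) / 1.4907 = -0.3354.
Step 5: Two-sided p-value via normal approximation = 2*(1 - Phi(|z|)) = 0.737316.
Step 6: alpha = 0.05. fail to reject H0.

R = 5, z = -0.3354, p = 0.737316, fail to reject H0.


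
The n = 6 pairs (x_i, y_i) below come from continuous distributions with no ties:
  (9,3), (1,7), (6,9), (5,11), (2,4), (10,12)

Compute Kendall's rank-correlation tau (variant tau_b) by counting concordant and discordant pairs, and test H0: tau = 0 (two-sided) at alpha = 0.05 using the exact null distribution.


Step 1: Enumerate the 15 unordered pairs (i,j) with i<j and classify each by sign(x_j-x_i) * sign(y_j-y_i).
  (1,2):dx=-8,dy=+4->D; (1,3):dx=-3,dy=+6->D; (1,4):dx=-4,dy=+8->D; (1,5):dx=-7,dy=+1->D
  (1,6):dx=+1,dy=+9->C; (2,3):dx=+5,dy=+2->C; (2,4):dx=+4,dy=+4->C; (2,5):dx=+1,dy=-3->D
  (2,6):dx=+9,dy=+5->C; (3,4):dx=-1,dy=+2->D; (3,5):dx=-4,dy=-5->C; (3,6):dx=+4,dy=+3->C
  (4,5):dx=-3,dy=-7->C; (4,6):dx=+5,dy=+1->C; (5,6):dx=+8,dy=+8->C
Step 2: C = 9, D = 6, total pairs = 15.
Step 3: tau = (C - D)/(n(n-1)/2) = (9 - 6)/15 = 0.200000.
Step 4: Exact two-sided p-value (enumerate n! = 720 permutations of y under H0): p = 0.719444.
Step 5: alpha = 0.05. fail to reject H0.

tau_b = 0.2000 (C=9, D=6), p = 0.719444, fail to reject H0.


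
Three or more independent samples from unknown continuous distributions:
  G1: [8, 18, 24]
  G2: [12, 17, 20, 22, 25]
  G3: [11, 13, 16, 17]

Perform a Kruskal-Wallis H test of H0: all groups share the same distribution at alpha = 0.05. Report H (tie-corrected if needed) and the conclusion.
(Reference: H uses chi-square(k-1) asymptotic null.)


Step 1: Combine all N = 12 observations and assign midranks.
sorted (value, group, rank): (8,G1,1), (11,G3,2), (12,G2,3), (13,G3,4), (16,G3,5), (17,G2,6.5), (17,G3,6.5), (18,G1,8), (20,G2,9), (22,G2,10), (24,G1,11), (25,G2,12)
Step 2: Sum ranks within each group.
R_1 = 20 (n_1 = 3)
R_2 = 40.5 (n_2 = 5)
R_3 = 17.5 (n_3 = 4)
Step 3: H = 12/(N(N+1)) * sum(R_i^2/n_i) - 3(N+1)
     = 12/(12*13) * (20^2/3 + 40.5^2/5 + 17.5^2/4) - 3*13
     = 0.076923 * 537.946 - 39
     = 2.380449.
Step 4: Ties present; correction factor C = 1 - 6/(12^3 - 12) = 0.996503. Corrected H = 2.380449 / 0.996503 = 2.388801.
Step 5: Under H0, H ~ chi^2(2); p-value = 0.302885.
Step 6: alpha = 0.05. fail to reject H0.

H = 2.3888, df = 2, p = 0.302885, fail to reject H0.


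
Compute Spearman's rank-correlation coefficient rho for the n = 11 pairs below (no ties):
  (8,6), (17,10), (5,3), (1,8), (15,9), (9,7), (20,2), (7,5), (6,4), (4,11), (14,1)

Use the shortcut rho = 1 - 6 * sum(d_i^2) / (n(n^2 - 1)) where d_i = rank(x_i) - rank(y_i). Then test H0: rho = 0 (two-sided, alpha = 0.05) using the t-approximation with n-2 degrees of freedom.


Step 1: Rank x and y separately (midranks; no ties here).
rank(x): 8->6, 17->10, 5->3, 1->1, 15->9, 9->7, 20->11, 7->5, 6->4, 4->2, 14->8
rank(y): 6->6, 10->10, 3->3, 8->8, 9->9, 7->7, 2->2, 5->5, 4->4, 11->11, 1->1
Step 2: d_i = R_x(i) - R_y(i); compute d_i^2.
  (6-6)^2=0, (10-10)^2=0, (3-3)^2=0, (1-8)^2=49, (9-9)^2=0, (7-7)^2=0, (11-2)^2=81, (5-5)^2=0, (4-4)^2=0, (2-11)^2=81, (8-1)^2=49
sum(d^2) = 260.
Step 3: rho = 1 - 6*260 / (11*(11^2 - 1)) = 1 - 1560/1320 = -0.181818.
Step 4: Under H0, t = rho * sqrt((n-2)/(1-rho^2)) = -0.5547 ~ t(9).
Step 5: Two-sided p-value from the t-distribution with 9 df = 0.592615.
Step 6: alpha = 0.05. fail to reject H0.

rho = -0.1818, p = 0.592615, fail to reject H0 at alpha = 0.05.


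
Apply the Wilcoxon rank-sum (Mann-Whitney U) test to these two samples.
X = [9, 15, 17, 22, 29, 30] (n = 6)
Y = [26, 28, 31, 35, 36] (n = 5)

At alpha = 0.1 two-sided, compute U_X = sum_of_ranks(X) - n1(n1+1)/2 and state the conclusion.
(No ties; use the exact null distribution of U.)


Step 1: Combine and sort all 11 observations; assign midranks.
sorted (value, group): (9,X), (15,X), (17,X), (22,X), (26,Y), (28,Y), (29,X), (30,X), (31,Y), (35,Y), (36,Y)
ranks: 9->1, 15->2, 17->3, 22->4, 26->5, 28->6, 29->7, 30->8, 31->9, 35->10, 36->11
Step 2: Rank sum for X: R1 = 1 + 2 + 3 + 4 + 7 + 8 = 25.
Step 3: U_X = R1 - n1(n1+1)/2 = 25 - 6*7/2 = 25 - 21 = 4.
       U_Y = n1*n2 - U_X = 30 - 4 = 26.
Step 4: No ties, so the exact null distribution of U (based on enumerating the C(11,6) = 462 equally likely rank assignments) gives the two-sided p-value.
Step 5: p-value = 0.051948; compare to alpha = 0.1. reject H0.

U_X = 4, p = 0.051948, reject H0 at alpha = 0.1.


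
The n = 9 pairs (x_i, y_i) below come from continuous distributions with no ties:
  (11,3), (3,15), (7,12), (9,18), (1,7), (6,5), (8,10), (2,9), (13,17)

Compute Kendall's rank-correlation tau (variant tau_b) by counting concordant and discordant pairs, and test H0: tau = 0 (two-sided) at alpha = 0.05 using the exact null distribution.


Step 1: Enumerate the 36 unordered pairs (i,j) with i<j and classify each by sign(x_j-x_i) * sign(y_j-y_i).
  (1,2):dx=-8,dy=+12->D; (1,3):dx=-4,dy=+9->D; (1,4):dx=-2,dy=+15->D; (1,5):dx=-10,dy=+4->D
  (1,6):dx=-5,dy=+2->D; (1,7):dx=-3,dy=+7->D; (1,8):dx=-9,dy=+6->D; (1,9):dx=+2,dy=+14->C
  (2,3):dx=+4,dy=-3->D; (2,4):dx=+6,dy=+3->C; (2,5):dx=-2,dy=-8->C; (2,6):dx=+3,dy=-10->D
  (2,7):dx=+5,dy=-5->D; (2,8):dx=-1,dy=-6->C; (2,9):dx=+10,dy=+2->C; (3,4):dx=+2,dy=+6->C
  (3,5):dx=-6,dy=-5->C; (3,6):dx=-1,dy=-7->C; (3,7):dx=+1,dy=-2->D; (3,8):dx=-5,dy=-3->C
  (3,9):dx=+6,dy=+5->C; (4,5):dx=-8,dy=-11->C; (4,6):dx=-3,dy=-13->C; (4,7):dx=-1,dy=-8->C
  (4,8):dx=-7,dy=-9->C; (4,9):dx=+4,dy=-1->D; (5,6):dx=+5,dy=-2->D; (5,7):dx=+7,dy=+3->C
  (5,8):dx=+1,dy=+2->C; (5,9):dx=+12,dy=+10->C; (6,7):dx=+2,dy=+5->C; (6,8):dx=-4,dy=+4->D
  (6,9):dx=+7,dy=+12->C; (7,8):dx=-6,dy=-1->C; (7,9):dx=+5,dy=+7->C; (8,9):dx=+11,dy=+8->C
Step 2: C = 22, D = 14, total pairs = 36.
Step 3: tau = (C - D)/(n(n-1)/2) = (22 - 14)/36 = 0.222222.
Step 4: Exact two-sided p-value (enumerate n! = 362880 permutations of y under H0): p = 0.476709.
Step 5: alpha = 0.05. fail to reject H0.

tau_b = 0.2222 (C=22, D=14), p = 0.476709, fail to reject H0.


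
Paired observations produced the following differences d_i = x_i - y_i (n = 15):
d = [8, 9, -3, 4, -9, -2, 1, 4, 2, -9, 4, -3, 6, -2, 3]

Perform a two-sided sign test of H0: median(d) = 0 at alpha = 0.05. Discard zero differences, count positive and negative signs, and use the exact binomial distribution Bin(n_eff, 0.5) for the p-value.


Step 1: Discard zero differences. Original n = 15; n_eff = number of nonzero differences = 15.
Nonzero differences (with sign): +8, +9, -3, +4, -9, -2, +1, +4, +2, -9, +4, -3, +6, -2, +3
Step 2: Count signs: positive = 9, negative = 6.
Step 3: Under H0: P(positive) = 0.5, so the number of positives S ~ Bin(15, 0.5).
Step 4: Two-sided exact p-value = sum of Bin(15,0.5) probabilities at or below the observed probability = 0.607239.
Step 5: alpha = 0.05. fail to reject H0.

n_eff = 15, pos = 9, neg = 6, p = 0.607239, fail to reject H0.


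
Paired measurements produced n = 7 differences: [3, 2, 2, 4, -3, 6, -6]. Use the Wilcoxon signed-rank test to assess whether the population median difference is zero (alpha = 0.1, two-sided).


Step 1: Drop any zero differences (none here) and take |d_i|.
|d| = [3, 2, 2, 4, 3, 6, 6]
Step 2: Midrank |d_i| (ties get averaged ranks).
ranks: |3|->3.5, |2|->1.5, |2|->1.5, |4|->5, |3|->3.5, |6|->6.5, |6|->6.5
Step 3: Attach original signs; sum ranks with positive sign and with negative sign.
W+ = 3.5 + 1.5 + 1.5 + 5 + 6.5 = 18
W- = 3.5 + 6.5 = 10
(Check: W+ + W- = 28 should equal n(n+1)/2 = 28.)
Step 4: Test statistic W = min(W+, W-) = 10.
Step 5: Ties in |d|, so use the tie-corrected normal approximation.
        E[W] = n(n+1)/4 = 7*8/4 = 14.
        Tie groups: |d|=2 (t=2), |d|=3 (t=2), |d|=6 (t=2); sum(t^3 - t) = 18.
        Var[W] = n(n+1)(2n+1)/24 - sum(t^3-t)/48 = 840/24 - 18/48 = 34.625.
        z = (W - E[W]) / sqrt(Var[W]) = (10 - 14) / 5.8843 = -0.6798.
        Two-sided p = 2*Phi(z) = 0.496647.
Step 6: alpha = 0.1. fail to reject H0.

W+ = 18, W- = 10, W = min = 10, p = 0.496647, fail to reject H0.


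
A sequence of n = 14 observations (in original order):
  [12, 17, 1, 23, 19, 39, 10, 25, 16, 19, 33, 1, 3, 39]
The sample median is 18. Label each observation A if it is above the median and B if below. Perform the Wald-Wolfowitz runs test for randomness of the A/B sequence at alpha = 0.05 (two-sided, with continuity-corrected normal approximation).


Step 1: Compute median = 18; label A = above, B = below.
Labels in order: BBBAAABABAABBA  (n_A = 7, n_B = 7)
Step 2: Count runs R = 8.
Step 3: Under H0 (random ordering), E[R] = 2*n_A*n_B/(n_A+n_B) + 1 = 2*7*7/14 + 1 = 8.0000.
        Var[R] = 2*n_A*n_B*(2*n_A*n_B - n_A - n_B) / ((n_A+n_B)^2 * (n_A+n_B-1)) = 8232/2548 = 3.2308.
        SD[R] = 1.7974.
Step 4: R = E[R], so z = 0 with no continuity correction.
Step 5: Two-sided p-value via normal approximation = 2*(1 - Phi(|z|)) = 1.000000.
Step 6: alpha = 0.05. fail to reject H0.

R = 8, z = 0.0000, p = 1.000000, fail to reject H0.


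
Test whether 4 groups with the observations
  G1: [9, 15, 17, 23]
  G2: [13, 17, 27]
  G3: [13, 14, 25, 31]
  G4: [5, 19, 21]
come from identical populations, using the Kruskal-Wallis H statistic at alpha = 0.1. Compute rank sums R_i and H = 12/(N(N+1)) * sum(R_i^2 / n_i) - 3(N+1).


Step 1: Combine all N = 14 observations and assign midranks.
sorted (value, group, rank): (5,G4,1), (9,G1,2), (13,G2,3.5), (13,G3,3.5), (14,G3,5), (15,G1,6), (17,G1,7.5), (17,G2,7.5), (19,G4,9), (21,G4,10), (23,G1,11), (25,G3,12), (27,G2,13), (31,G3,14)
Step 2: Sum ranks within each group.
R_1 = 26.5 (n_1 = 4)
R_2 = 24 (n_2 = 3)
R_3 = 34.5 (n_3 = 4)
R_4 = 20 (n_4 = 3)
Step 3: H = 12/(N(N+1)) * sum(R_i^2/n_i) - 3(N+1)
     = 12/(14*15) * (26.5^2/4 + 24^2/3 + 34.5^2/4 + 20^2/3) - 3*15
     = 0.057143 * 798.458 - 45
     = 0.626190.
Step 4: Ties present; correction factor C = 1 - 12/(14^3 - 14) = 0.995604. Corrected H = 0.626190 / 0.995604 = 0.628955.
Step 5: Under H0, H ~ chi^2(3); p-value = 0.889773.
Step 6: alpha = 0.1. fail to reject H0.

H = 0.6290, df = 3, p = 0.889773, fail to reject H0.


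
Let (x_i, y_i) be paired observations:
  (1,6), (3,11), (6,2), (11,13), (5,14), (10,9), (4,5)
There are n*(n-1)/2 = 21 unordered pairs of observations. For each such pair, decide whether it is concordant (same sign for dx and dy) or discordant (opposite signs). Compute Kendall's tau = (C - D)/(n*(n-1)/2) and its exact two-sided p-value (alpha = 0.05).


Step 1: Enumerate the 21 unordered pairs (i,j) with i<j and classify each by sign(x_j-x_i) * sign(y_j-y_i).
  (1,2):dx=+2,dy=+5->C; (1,3):dx=+5,dy=-4->D; (1,4):dx=+10,dy=+7->C; (1,5):dx=+4,dy=+8->C
  (1,6):dx=+9,dy=+3->C; (1,7):dx=+3,dy=-1->D; (2,3):dx=+3,dy=-9->D; (2,4):dx=+8,dy=+2->C
  (2,5):dx=+2,dy=+3->C; (2,6):dx=+7,dy=-2->D; (2,7):dx=+1,dy=-6->D; (3,4):dx=+5,dy=+11->C
  (3,5):dx=-1,dy=+12->D; (3,6):dx=+4,dy=+7->C; (3,7):dx=-2,dy=+3->D; (4,5):dx=-6,dy=+1->D
  (4,6):dx=-1,dy=-4->C; (4,7):dx=-7,dy=-8->C; (5,6):dx=+5,dy=-5->D; (5,7):dx=-1,dy=-9->C
  (6,7):dx=-6,dy=-4->C
Step 2: C = 12, D = 9, total pairs = 21.
Step 3: tau = (C - D)/(n(n-1)/2) = (12 - 9)/21 = 0.142857.
Step 4: Exact two-sided p-value (enumerate n! = 5040 permutations of y under H0): p = 0.772619.
Step 5: alpha = 0.05. fail to reject H0.

tau_b = 0.1429 (C=12, D=9), p = 0.772619, fail to reject H0.


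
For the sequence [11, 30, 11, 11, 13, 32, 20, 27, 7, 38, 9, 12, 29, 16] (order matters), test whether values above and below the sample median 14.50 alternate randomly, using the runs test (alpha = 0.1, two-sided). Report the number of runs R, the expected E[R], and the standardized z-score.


Step 1: Compute median = 14.50; label A = above, B = below.
Labels in order: BABBBAAABABBAA  (n_A = 7, n_B = 7)
Step 2: Count runs R = 8.
Step 3: Under H0 (random ordering), E[R] = 2*n_A*n_B/(n_A+n_B) + 1 = 2*7*7/14 + 1 = 8.0000.
        Var[R] = 2*n_A*n_B*(2*n_A*n_B - n_A - n_B) / ((n_A+n_B)^2 * (n_A+n_B-1)) = 8232/2548 = 3.2308.
        SD[R] = 1.7974.
Step 4: R = E[R], so z = 0 with no continuity correction.
Step 5: Two-sided p-value via normal approximation = 2*(1 - Phi(|z|)) = 1.000000.
Step 6: alpha = 0.1. fail to reject H0.

R = 8, z = 0.0000, p = 1.000000, fail to reject H0.


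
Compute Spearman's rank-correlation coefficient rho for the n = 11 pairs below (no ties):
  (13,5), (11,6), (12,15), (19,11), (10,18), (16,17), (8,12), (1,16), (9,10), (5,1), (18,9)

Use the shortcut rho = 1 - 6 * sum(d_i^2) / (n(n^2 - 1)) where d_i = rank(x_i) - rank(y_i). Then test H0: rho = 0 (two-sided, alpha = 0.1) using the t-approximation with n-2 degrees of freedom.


Step 1: Rank x and y separately (midranks; no ties here).
rank(x): 13->8, 11->6, 12->7, 19->11, 10->5, 16->9, 8->3, 1->1, 9->4, 5->2, 18->10
rank(y): 5->2, 6->3, 15->8, 11->6, 18->11, 17->10, 12->7, 16->9, 10->5, 1->1, 9->4
Step 2: d_i = R_x(i) - R_y(i); compute d_i^2.
  (8-2)^2=36, (6-3)^2=9, (7-8)^2=1, (11-6)^2=25, (5-11)^2=36, (9-10)^2=1, (3-7)^2=16, (1-9)^2=64, (4-5)^2=1, (2-1)^2=1, (10-4)^2=36
sum(d^2) = 226.
Step 3: rho = 1 - 6*226 / (11*(11^2 - 1)) = 1 - 1356/1320 = -0.027273.
Step 4: Under H0, t = rho * sqrt((n-2)/(1-rho^2)) = -0.0818 ~ t(9).
Step 5: Two-sided p-value from the t-distribution with 9 df = 0.936558.
Step 6: alpha = 0.1. fail to reject H0.

rho = -0.0273, p = 0.936558, fail to reject H0 at alpha = 0.1.


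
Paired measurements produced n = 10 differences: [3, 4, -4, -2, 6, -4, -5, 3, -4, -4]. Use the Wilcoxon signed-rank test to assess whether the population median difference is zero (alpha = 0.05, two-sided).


Step 1: Drop any zero differences (none here) and take |d_i|.
|d| = [3, 4, 4, 2, 6, 4, 5, 3, 4, 4]
Step 2: Midrank |d_i| (ties get averaged ranks).
ranks: |3|->2.5, |4|->6, |4|->6, |2|->1, |6|->10, |4|->6, |5|->9, |3|->2.5, |4|->6, |4|->6
Step 3: Attach original signs; sum ranks with positive sign and with negative sign.
W+ = 2.5 + 6 + 10 + 2.5 = 21
W- = 6 + 1 + 6 + 9 + 6 + 6 = 34
(Check: W+ + W- = 55 should equal n(n+1)/2 = 55.)
Step 4: Test statistic W = min(W+, W-) = 21.
Step 5: Ties in |d|, so use the tie-corrected normal approximation.
        E[W] = n(n+1)/4 = 10*11/4 = 27.5.
        Tie groups: |d|=3 (t=2), |d|=4 (t=5); sum(t^3 - t) = 126.
        Var[W] = n(n+1)(2n+1)/24 - sum(t^3-t)/48 = 2310/24 - 126/48 = 93.625.
        z = (W - E[W]) / sqrt(Var[W]) = (21 - 27.5) / 9.6760 = -0.6718.
        Two-sided p = 2*Phi(z) = 0.501733.
Step 6: alpha = 0.05. fail to reject H0.

W+ = 21, W- = 34, W = min = 21, p = 0.501733, fail to reject H0.


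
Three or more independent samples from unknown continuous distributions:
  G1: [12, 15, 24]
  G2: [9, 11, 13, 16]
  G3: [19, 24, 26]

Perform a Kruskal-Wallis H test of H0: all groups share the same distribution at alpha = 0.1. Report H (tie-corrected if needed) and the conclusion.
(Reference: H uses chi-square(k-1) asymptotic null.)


Step 1: Combine all N = 10 observations and assign midranks.
sorted (value, group, rank): (9,G2,1), (11,G2,2), (12,G1,3), (13,G2,4), (15,G1,5), (16,G2,6), (19,G3,7), (24,G1,8.5), (24,G3,8.5), (26,G3,10)
Step 2: Sum ranks within each group.
R_1 = 16.5 (n_1 = 3)
R_2 = 13 (n_2 = 4)
R_3 = 25.5 (n_3 = 3)
Step 3: H = 12/(N(N+1)) * sum(R_i^2/n_i) - 3(N+1)
     = 12/(10*11) * (16.5^2/3 + 13^2/4 + 25.5^2/3) - 3*11
     = 0.109091 * 349.75 - 33
     = 5.154545.
Step 4: Ties present; correction factor C = 1 - 6/(10^3 - 10) = 0.993939. Corrected H = 5.154545 / 0.993939 = 5.185976.
Step 5: Under H0, H ~ chi^2(2); p-value = 0.074796.
Step 6: alpha = 0.1. reject H0.

H = 5.1860, df = 2, p = 0.074796, reject H0.


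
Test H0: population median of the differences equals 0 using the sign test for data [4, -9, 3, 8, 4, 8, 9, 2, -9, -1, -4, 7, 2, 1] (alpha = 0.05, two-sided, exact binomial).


Step 1: Discard zero differences. Original n = 14; n_eff = number of nonzero differences = 14.
Nonzero differences (with sign): +4, -9, +3, +8, +4, +8, +9, +2, -9, -1, -4, +7, +2, +1
Step 2: Count signs: positive = 10, negative = 4.
Step 3: Under H0: P(positive) = 0.5, so the number of positives S ~ Bin(14, 0.5).
Step 4: Two-sided exact p-value = sum of Bin(14,0.5) probabilities at or below the observed probability = 0.179565.
Step 5: alpha = 0.05. fail to reject H0.

n_eff = 14, pos = 10, neg = 4, p = 0.179565, fail to reject H0.


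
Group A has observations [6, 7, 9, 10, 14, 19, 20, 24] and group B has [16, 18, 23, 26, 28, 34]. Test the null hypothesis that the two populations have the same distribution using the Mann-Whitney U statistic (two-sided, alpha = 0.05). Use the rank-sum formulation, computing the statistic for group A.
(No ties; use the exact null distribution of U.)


Step 1: Combine and sort all 14 observations; assign midranks.
sorted (value, group): (6,X), (7,X), (9,X), (10,X), (14,X), (16,Y), (18,Y), (19,X), (20,X), (23,Y), (24,X), (26,Y), (28,Y), (34,Y)
ranks: 6->1, 7->2, 9->3, 10->4, 14->5, 16->6, 18->7, 19->8, 20->9, 23->10, 24->11, 26->12, 28->13, 34->14
Step 2: Rank sum for X: R1 = 1 + 2 + 3 + 4 + 5 + 8 + 9 + 11 = 43.
Step 3: U_X = R1 - n1(n1+1)/2 = 43 - 8*9/2 = 43 - 36 = 7.
       U_Y = n1*n2 - U_X = 48 - 7 = 41.
Step 4: No ties, so the exact null distribution of U (based on enumerating the C(14,8) = 3003 equally likely rank assignments) gives the two-sided p-value.
Step 5: p-value = 0.029304; compare to alpha = 0.05. reject H0.

U_X = 7, p = 0.029304, reject H0 at alpha = 0.05.


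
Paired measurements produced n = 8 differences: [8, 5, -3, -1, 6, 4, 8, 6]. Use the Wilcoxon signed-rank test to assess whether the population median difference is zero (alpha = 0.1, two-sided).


Step 1: Drop any zero differences (none here) and take |d_i|.
|d| = [8, 5, 3, 1, 6, 4, 8, 6]
Step 2: Midrank |d_i| (ties get averaged ranks).
ranks: |8|->7.5, |5|->4, |3|->2, |1|->1, |6|->5.5, |4|->3, |8|->7.5, |6|->5.5
Step 3: Attach original signs; sum ranks with positive sign and with negative sign.
W+ = 7.5 + 4 + 5.5 + 3 + 7.5 + 5.5 = 33
W- = 2 + 1 = 3
(Check: W+ + W- = 36 should equal n(n+1)/2 = 36.)
Step 4: Test statistic W = min(W+, W-) = 3.
Step 5: Ties in |d|, so use the tie-corrected normal approximation.
        E[W] = n(n+1)/4 = 8*9/4 = 18.
        Tie groups: |d|=6 (t=2), |d|=8 (t=2); sum(t^3 - t) = 12.
        Var[W] = n(n+1)(2n+1)/24 - sum(t^3-t)/48 = 1224/24 - 12/48 = 50.75.
        z = (W - E[W]) / sqrt(Var[W]) = (3 - 18) / 7.1239 = -2.1056.
        Two-sided p = 2*Phi(z) = 0.035240.
Step 6: alpha = 0.1. reject H0.

W+ = 33, W- = 3, W = min = 3, p = 0.035240, reject H0.


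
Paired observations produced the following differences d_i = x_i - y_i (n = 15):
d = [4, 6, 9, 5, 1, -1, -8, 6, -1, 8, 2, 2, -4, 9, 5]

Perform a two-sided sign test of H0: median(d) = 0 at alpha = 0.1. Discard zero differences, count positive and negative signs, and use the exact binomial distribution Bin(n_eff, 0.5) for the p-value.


Step 1: Discard zero differences. Original n = 15; n_eff = number of nonzero differences = 15.
Nonzero differences (with sign): +4, +6, +9, +5, +1, -1, -8, +6, -1, +8, +2, +2, -4, +9, +5
Step 2: Count signs: positive = 11, negative = 4.
Step 3: Under H0: P(positive) = 0.5, so the number of positives S ~ Bin(15, 0.5).
Step 4: Two-sided exact p-value = sum of Bin(15,0.5) probabilities at or below the observed probability = 0.118469.
Step 5: alpha = 0.1. fail to reject H0.

n_eff = 15, pos = 11, neg = 4, p = 0.118469, fail to reject H0.


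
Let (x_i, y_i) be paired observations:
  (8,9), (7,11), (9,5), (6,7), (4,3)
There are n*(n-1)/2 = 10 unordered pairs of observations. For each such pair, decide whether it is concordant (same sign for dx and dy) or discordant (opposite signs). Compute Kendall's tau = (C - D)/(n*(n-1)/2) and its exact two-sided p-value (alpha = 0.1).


Step 1: Enumerate the 10 unordered pairs (i,j) with i<j and classify each by sign(x_j-x_i) * sign(y_j-y_i).
  (1,2):dx=-1,dy=+2->D; (1,3):dx=+1,dy=-4->D; (1,4):dx=-2,dy=-2->C; (1,5):dx=-4,dy=-6->C
  (2,3):dx=+2,dy=-6->D; (2,4):dx=-1,dy=-4->C; (2,5):dx=-3,dy=-8->C; (3,4):dx=-3,dy=+2->D
  (3,5):dx=-5,dy=-2->C; (4,5):dx=-2,dy=-4->C
Step 2: C = 6, D = 4, total pairs = 10.
Step 3: tau = (C - D)/(n(n-1)/2) = (6 - 4)/10 = 0.200000.
Step 4: Exact two-sided p-value (enumerate n! = 120 permutations of y under H0): p = 0.816667.
Step 5: alpha = 0.1. fail to reject H0.

tau_b = 0.2000 (C=6, D=4), p = 0.816667, fail to reject H0.


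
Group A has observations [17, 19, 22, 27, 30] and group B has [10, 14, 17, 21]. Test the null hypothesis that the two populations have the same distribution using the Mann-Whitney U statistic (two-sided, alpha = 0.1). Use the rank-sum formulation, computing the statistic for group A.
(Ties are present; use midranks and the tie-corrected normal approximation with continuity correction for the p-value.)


Step 1: Combine and sort all 9 observations; assign midranks.
sorted (value, group): (10,Y), (14,Y), (17,X), (17,Y), (19,X), (21,Y), (22,X), (27,X), (30,X)
ranks: 10->1, 14->2, 17->3.5, 17->3.5, 19->5, 21->6, 22->7, 27->8, 30->9
Step 2: Rank sum for X: R1 = 3.5 + 5 + 7 + 8 + 9 = 32.5.
Step 3: U_X = R1 - n1(n1+1)/2 = 32.5 - 5*6/2 = 32.5 - 15 = 17.5.
       U_Y = n1*n2 - U_X = 20 - 17.5 = 2.5.
Step 4: Ties are present, so use the tie-corrected normal approximation (with continuity correction) for the p-value.
Step 5: p-value = 0.085100; compare to alpha = 0.1. reject H0.

U_X = 17.5, p = 0.085100, reject H0 at alpha = 0.1.


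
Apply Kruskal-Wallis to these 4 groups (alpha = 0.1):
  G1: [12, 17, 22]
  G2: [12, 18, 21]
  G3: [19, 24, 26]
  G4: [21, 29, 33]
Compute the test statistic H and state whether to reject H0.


Step 1: Combine all N = 12 observations and assign midranks.
sorted (value, group, rank): (12,G1,1.5), (12,G2,1.5), (17,G1,3), (18,G2,4), (19,G3,5), (21,G2,6.5), (21,G4,6.5), (22,G1,8), (24,G3,9), (26,G3,10), (29,G4,11), (33,G4,12)
Step 2: Sum ranks within each group.
R_1 = 12.5 (n_1 = 3)
R_2 = 12 (n_2 = 3)
R_3 = 24 (n_3 = 3)
R_4 = 29.5 (n_4 = 3)
Step 3: H = 12/(N(N+1)) * sum(R_i^2/n_i) - 3(N+1)
     = 12/(12*13) * (12.5^2/3 + 12^2/3 + 24^2/3 + 29.5^2/3) - 3*13
     = 0.076923 * 582.167 - 39
     = 5.782051.
Step 4: Ties present; correction factor C = 1 - 12/(12^3 - 12) = 0.993007. Corrected H = 5.782051 / 0.993007 = 5.822770.
Step 5: Under H0, H ~ chi^2(3); p-value = 0.120559.
Step 6: alpha = 0.1. fail to reject H0.

H = 5.8228, df = 3, p = 0.120559, fail to reject H0.


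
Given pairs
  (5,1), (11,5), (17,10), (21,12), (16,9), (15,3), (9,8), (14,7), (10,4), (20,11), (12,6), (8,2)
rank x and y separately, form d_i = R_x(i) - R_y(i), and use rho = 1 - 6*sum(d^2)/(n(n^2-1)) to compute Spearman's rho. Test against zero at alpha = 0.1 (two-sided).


Step 1: Rank x and y separately (midranks; no ties here).
rank(x): 5->1, 11->5, 17->10, 21->12, 16->9, 15->8, 9->3, 14->7, 10->4, 20->11, 12->6, 8->2
rank(y): 1->1, 5->5, 10->10, 12->12, 9->9, 3->3, 8->8, 7->7, 4->4, 11->11, 6->6, 2->2
Step 2: d_i = R_x(i) - R_y(i); compute d_i^2.
  (1-1)^2=0, (5-5)^2=0, (10-10)^2=0, (12-12)^2=0, (9-9)^2=0, (8-3)^2=25, (3-8)^2=25, (7-7)^2=0, (4-4)^2=0, (11-11)^2=0, (6-6)^2=0, (2-2)^2=0
sum(d^2) = 50.
Step 3: rho = 1 - 6*50 / (12*(12^2 - 1)) = 1 - 300/1716 = 0.825175.
Step 4: Under H0, t = rho * sqrt((n-2)/(1-rho^2)) = 4.6195 ~ t(10).
Step 5: Two-sided p-value from the t-distribution with 10 df = 0.000951.
Step 6: alpha = 0.1. reject H0.

rho = 0.8252, p = 0.000951, reject H0 at alpha = 0.1.
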